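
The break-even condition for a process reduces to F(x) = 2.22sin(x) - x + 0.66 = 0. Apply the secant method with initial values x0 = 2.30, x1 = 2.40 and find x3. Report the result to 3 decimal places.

2.306

F(2.30) = 0.01547, F(2.40) = -0.24047
x2 = 2.40000 − (-0.24047)·(2.40000 − 2.30000) / (-0.24047 − 0.01547) = 2.40000 − (-0.02405)/(-0.25594) = 2.30604
F(2.30604) = 0.00045
x3 = 2.30604 − 0.00045·(2.30604 − 2.40000) / (0.00045 − (-0.24047)) = 2.30604 − (-0.00004)/(0.24093) = 2.30622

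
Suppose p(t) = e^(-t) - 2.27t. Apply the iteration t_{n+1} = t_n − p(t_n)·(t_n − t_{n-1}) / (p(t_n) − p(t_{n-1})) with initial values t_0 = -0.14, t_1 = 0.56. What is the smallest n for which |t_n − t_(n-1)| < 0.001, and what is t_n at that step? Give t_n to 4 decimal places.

p(-0.14) = 1.468074, p(0.56) = -0.699991
t_2 = 0.560000 − (-0.699991)·(0.700000)/(-2.168065) = 0.333995;  |Δ| = 0.226005
p(0.333995) = -0.042111
t_3 = 0.333995 − (-0.042111)·(-0.226005)/(0.657880) = 0.319528;  |Δ| = 0.014467
p(0.319528) = 0.001162
t_4 = 0.319528 − 0.001162·(-0.014467)/(0.043273) = 0.319917;  |Δ| = 0.000389
|t_4 − t_3| = 0.000389 < 0.001

n = 4, t_n = 0.3199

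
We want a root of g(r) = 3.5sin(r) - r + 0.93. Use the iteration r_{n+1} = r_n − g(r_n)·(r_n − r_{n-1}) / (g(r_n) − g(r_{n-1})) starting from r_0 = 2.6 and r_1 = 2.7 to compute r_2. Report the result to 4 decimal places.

g(2.6) = 0.134255, g(2.7) = -0.274170
r_2 = 2.700000 − (-0.274170)·(2.700000 − 2.600000) / (-0.274170 − 0.134255) = 2.700000 − (-0.027417)/(-0.408425) = 2.632871

2.6329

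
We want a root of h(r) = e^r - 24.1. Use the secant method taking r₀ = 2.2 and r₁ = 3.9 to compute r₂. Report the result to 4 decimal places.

h(2.2) = -15.074987, h(3.9) = 25.302449
r₂ = 3.900000 − 25.302449·(3.900000 − 2.200000) / (25.302449 − (-15.074987)) = 3.900000 − (43.014163)/(40.377436) = 2.834698

2.8347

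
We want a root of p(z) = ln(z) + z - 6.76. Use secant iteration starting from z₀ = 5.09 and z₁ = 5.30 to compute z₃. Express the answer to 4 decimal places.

5.1257

p(5.09) = -0.042722, p(5.30) = 0.207707
z₂ = 5.300000 − 0.207707·(5.300000 − 5.090000) / (0.207707 − (-0.042722)) = 5.300000 − (0.043618)/(0.250429) = 5.125825
p(5.125825) = 0.000117
z₃ = 5.125825 − 0.000117·(5.125825 − 5.300000) / (0.000117 − 0.207707) = 5.125825 − (-0.000020)/(-0.207590) = 5.125727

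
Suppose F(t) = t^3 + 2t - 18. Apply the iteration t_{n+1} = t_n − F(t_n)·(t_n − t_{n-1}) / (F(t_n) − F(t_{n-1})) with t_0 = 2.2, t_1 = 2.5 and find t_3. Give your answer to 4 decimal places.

2.3668

F(2.2) = -2.952000, F(2.5) = 2.625000
t_2 = 2.500000 − 2.625000·(2.500000 − 2.200000) / (2.625000 − (-2.952000)) = 2.500000 − (0.787500)/(5.577000) = 2.358795
F(2.358795) = -0.158277
t_3 = 2.358795 − (-0.158277)·(2.358795 − 2.500000) / (-0.158277 − 2.625000) = 2.358795 − (0.022349)/(-2.783277) = 2.366825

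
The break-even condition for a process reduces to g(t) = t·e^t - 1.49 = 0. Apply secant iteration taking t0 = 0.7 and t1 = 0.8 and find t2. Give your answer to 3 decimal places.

0.722

g(0.7) = -0.08037, g(0.8) = 0.29043
t2 = 0.80000 − 0.29043·(0.80000 − 0.70000) / (0.29043 − (-0.08037)) = 0.80000 − (0.02904)/(0.37081) = 0.72168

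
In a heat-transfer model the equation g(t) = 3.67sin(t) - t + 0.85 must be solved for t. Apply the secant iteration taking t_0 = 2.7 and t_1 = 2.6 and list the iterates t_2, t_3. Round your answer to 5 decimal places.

g(2.7) = -0.2815158, g(2.6) = 0.1418900
t_2 = 2.6000000 − 0.1418900·(2.6000000 − 2.7000000) / (0.1418900 − (-0.2815158)) = 2.6000000 − (-0.0141890)/(0.4234059) = 2.6335116
g(2.6335116) = 0.0019493
t_3 = 2.6335116 − 0.0019493·(2.6335116 − 2.6000000) / (0.0019493 − 0.1418900) = 2.6335116 − (0.0000653)/(-0.1399407) = 2.6339784

2.63351, 2.63398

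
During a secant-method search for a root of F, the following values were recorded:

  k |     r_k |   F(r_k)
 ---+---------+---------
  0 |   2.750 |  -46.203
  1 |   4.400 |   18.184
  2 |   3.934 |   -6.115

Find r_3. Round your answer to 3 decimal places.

r_3 = 3.934 − (-6.115)·(3.934 − 4.400) / (-6.115 − 18.184)
   = 3.934 − (2.84959)/(-24.29900) = 4.05127

4.051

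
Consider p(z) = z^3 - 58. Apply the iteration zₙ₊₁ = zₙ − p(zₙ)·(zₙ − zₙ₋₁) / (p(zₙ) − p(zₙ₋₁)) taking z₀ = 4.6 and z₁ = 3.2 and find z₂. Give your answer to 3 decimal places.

p(4.6) = 39.33600, p(3.2) = -25.23200
z₂ = 3.20000 − (-25.23200)·(3.20000 − 4.60000) / (-25.23200 − 39.33600) = 3.20000 − (35.32480)/(-64.56800) = 3.74709

3.747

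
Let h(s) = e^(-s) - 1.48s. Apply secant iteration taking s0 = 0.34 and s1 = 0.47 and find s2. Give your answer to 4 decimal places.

0.4371

h(0.34) = 0.208570, h(0.47) = -0.070598
s2 = 0.470000 − (-0.070598)·(0.470000 − 0.340000) / (-0.070598 − 0.208570) = 0.470000 − (-0.009178)/(-0.279168) = 0.437125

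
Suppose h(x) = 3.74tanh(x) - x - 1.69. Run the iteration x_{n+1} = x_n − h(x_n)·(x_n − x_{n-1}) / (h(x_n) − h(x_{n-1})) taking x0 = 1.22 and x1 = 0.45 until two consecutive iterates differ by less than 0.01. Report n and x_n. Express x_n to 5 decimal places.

h(1.22) = 0.2303066, h(0.45) = -0.5620977
x2 = 0.4500000 − (-0.5620977)·(-0.7700000)/(-0.7924043) = 0.9962050;  |Δ| = 0.5462050
h(0.9962050) = 0.1561791
x3 = 0.9962050 − 0.1561791·(0.5462050)/(0.7182768) = 0.8774405;  |Δ| = 0.1187645
h(0.8774405) = 0.0697635
x4 = 0.8774405 − 0.0697635·(-0.1187645)/(-0.0864156) = 0.7815616;  |Δ| = 0.0958789
h(0.7815616) = -0.0270897
x5 = 0.7815616 − (-0.0270897)·(-0.0958789)/(-0.0968533) = 0.8083788;  |Δ| = 0.0268172
h(0.8083788) = 0.0025403
x6 = 0.8083788 − 0.0025403·(0.0268172)/(0.0296301) = 0.8060796;  |Δ| = 0.0022992
|x6 − x5| = 0.0022992 < 0.01

n = 6, x_n = 0.80608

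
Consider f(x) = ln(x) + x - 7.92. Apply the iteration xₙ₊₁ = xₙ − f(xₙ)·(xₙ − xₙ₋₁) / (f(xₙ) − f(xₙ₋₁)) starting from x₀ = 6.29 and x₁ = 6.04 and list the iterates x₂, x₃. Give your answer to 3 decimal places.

6.110, 6.110

f(6.29) = 0.20896, f(6.04) = -0.08160
x₂ = 6.04000 − (-0.08160)·(6.04000 − 6.29000) / (-0.08160 − 0.20896) = 6.04000 − (0.02040)/(-0.29056) = 6.11021
f(6.11021) = 0.00017
x₃ = 6.11021 − 0.00017·(6.11021 − 6.04000) / (0.00017 − (-0.08160)) = 6.11021 − (0.00001)/(0.08176) = 6.11006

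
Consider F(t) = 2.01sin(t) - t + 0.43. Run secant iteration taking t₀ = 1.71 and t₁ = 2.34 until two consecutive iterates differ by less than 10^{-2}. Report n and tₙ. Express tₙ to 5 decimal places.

F(1.71) = 0.7105569, F(2.34) = -0.4658858
t₂ = 2.3400000 − (-0.4658858)·(0.6300000)/(-1.1764426) = 2.0905122;  |Δ| = 0.2494878
F(2.0905122) = 0.0840880
t₃ = 2.0905122 − 0.0840880·(-0.2494878)/(0.5499737) = 2.1286576;  |Δ| = 0.0381453
F(2.1286576) = 0.0066049
t₄ = 2.1286576 − 0.0066049·(0.0381453)/(-0.0774831) = 2.1319092;  |Δ| = 0.0032516
|t₄ − t₃| = 0.0032516 < 10^{-2}

n = 4, tₙ = 2.13191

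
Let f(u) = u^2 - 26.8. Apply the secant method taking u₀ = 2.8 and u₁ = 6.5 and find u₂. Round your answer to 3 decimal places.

f(2.8) = -18.96000, f(6.5) = 15.45000
u₂ = 6.50000 − 15.45000·(6.50000 − 2.80000) / (15.45000 − (-18.96000)) = 6.50000 − (57.16500)/(34.41000) = 4.83871

4.839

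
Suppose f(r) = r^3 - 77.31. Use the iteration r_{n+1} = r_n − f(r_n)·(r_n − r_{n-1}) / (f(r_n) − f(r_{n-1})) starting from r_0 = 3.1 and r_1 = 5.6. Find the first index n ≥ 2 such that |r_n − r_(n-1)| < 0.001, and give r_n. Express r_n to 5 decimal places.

f(3.1) = -47.5190000, f(5.6) = 98.3060000
r_2 = 5.6000000 − 98.3060000·(2.5000000)/(145.8250000) = 3.9146580;  |Δ| = 1.6853420
f(3.9146580) = -17.3196394
r_3 = 3.9146580 − (-17.3196394)·(-1.6853420)/(-115.6256394) = 4.1671065;  |Δ| = 0.2524485
f(4.1671065) = -4.9491291
r_4 = 4.1671065 − (-4.9491291)·(0.2524485)/(12.3705103) = 4.2681047;  |Δ| = 0.1009983
f(4.2681047) = 0.4408595
r_5 = 4.2681047 − 0.4408595·(0.1009983)/(5.3899886) = 4.2598438;  |Δ| = 0.0082609
f(4.2598438) = -0.0097256
r_6 = 4.2598438 − (-0.0097256)·(-0.0082609)/(-0.4505851) = 4.2600221;  |Δ| = 0.0001783
|r_6 − r_5| = 0.0001783 < 0.001

n = 6, r_n = 4.26002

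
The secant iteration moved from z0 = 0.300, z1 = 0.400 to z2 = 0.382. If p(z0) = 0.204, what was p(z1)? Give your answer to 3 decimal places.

-0.045

The secant line through (0.300, 0.204) and (0.400, p(z1)) crosses zero at z2 = 0.382.
So (0.300, 0.204), (0.400, p(z1)), (0.382, 0) are collinear:
p(z1) = 0.204 · (0.400 − 0.382) / (0.300 − 0.382) = 0.204 · (0.01800)/(-0.08200) = -0.04478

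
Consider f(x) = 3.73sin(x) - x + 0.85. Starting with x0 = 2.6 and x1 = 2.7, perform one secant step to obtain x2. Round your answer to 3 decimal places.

f(2.6) = 0.17282, f(2.7) = -0.25587
x2 = 2.70000 − (-0.25587)·(2.70000 − 2.60000) / (-0.25587 − 0.17282) = 2.70000 − (-0.02559)/(-0.42869) = 2.64031

2.640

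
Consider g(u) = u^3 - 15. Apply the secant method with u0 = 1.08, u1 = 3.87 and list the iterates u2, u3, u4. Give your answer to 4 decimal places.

1.7561, 2.1417, 2.5945

g(1.08) = -13.740288, g(3.87) = 42.960603
u2 = 3.870000 − 42.960603·(3.870000 − 1.080000) / (42.960603 − (-13.740288)) = 3.870000 − (119.860082)/(56.700891) = 1.756099
g(1.756099) = -9.584397
u3 = 1.756099 − (-9.584397)·(1.756099 − 3.870000) / (-9.584397 − 42.960603) = 1.756099 − (20.260468)/(-52.545000) = 2.141682
g(2.141682) = -5.176530
u4 = 2.141682 − (-5.176530)·(2.141682 − 1.756099) / (-5.176530 − (-9.584397)) = 2.141682 − (-1.995983)/(4.407867) = 2.594505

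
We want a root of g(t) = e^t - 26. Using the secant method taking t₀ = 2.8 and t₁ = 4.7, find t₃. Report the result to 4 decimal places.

g(2.8) = -9.555353, g(4.7) = 83.947172
t₂ = 4.700000 − 83.947172·(4.700000 − 2.800000) / (83.947172 − (-9.555353)) = 4.700000 − (159.499628)/(93.502526) = 2.994168
g(2.994168) = -6.031267
t₃ = 2.994168 − (-6.031267)·(2.994168 − 4.700000) / (-6.031267 − 83.947172) = 2.994168 − (10.288330)/(-89.978439) = 3.108510

3.1085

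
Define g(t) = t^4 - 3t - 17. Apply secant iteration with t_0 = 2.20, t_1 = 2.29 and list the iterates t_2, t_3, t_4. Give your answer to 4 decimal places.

g(2.20) = -0.174400, g(2.29) = 3.630585
t_2 = 2.290000 − 3.630585·(2.290000 − 2.200000) / (3.630585 − (-0.174400)) = 2.290000 − (0.326753)/(3.804985) = 2.204125
g(2.204125) = -0.010584
t_3 = 2.204125 − (-0.010584)·(2.204125 − 2.290000) / (-0.010584 − 3.630585) = 2.204125 − (0.000909)/(-3.641168) = 2.204375
g(2.204375) = -0.000639
t_4 = 2.204375 − (-0.000639)·(2.204375 − 2.204125) / (-0.000639 − (-0.010584)) = 2.204375 − (0.000000)/(0.009944) = 2.204391

2.2041, 2.2044, 2.2044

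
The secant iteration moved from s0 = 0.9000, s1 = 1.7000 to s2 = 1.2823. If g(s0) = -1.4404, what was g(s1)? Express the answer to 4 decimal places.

1.5738

The secant line through (0.9000, -1.4404) and (1.7000, g(s1)) crosses zero at s2 = 1.2823.
So (0.9000, -1.4404), (1.7000, g(s1)), (1.2823, 0) are collinear:
g(s1) = -1.4404 · (1.7000 − 1.2823) / (0.9000 − 1.2823) = -1.4404 · (0.417700)/(-0.382300) = 1.573777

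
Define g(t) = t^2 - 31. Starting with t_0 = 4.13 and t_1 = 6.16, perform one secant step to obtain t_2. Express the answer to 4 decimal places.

g(4.13) = -13.943100, g(6.16) = 6.945600
t_2 = 6.160000 − 6.945600·(6.160000 − 4.130000) / (6.945600 − (-13.943100)) = 6.160000 − (14.099568)/(20.888700) = 5.485015

5.4850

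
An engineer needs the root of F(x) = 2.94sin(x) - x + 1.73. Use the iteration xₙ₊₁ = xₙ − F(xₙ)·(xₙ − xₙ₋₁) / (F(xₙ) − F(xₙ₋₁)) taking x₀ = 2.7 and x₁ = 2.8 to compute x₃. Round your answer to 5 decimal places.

F(2.7) = 0.2864968, F(2.8) = -0.0851348
x₂ = 2.8000000 − (-0.0851348)·(2.8000000 − 2.7000000) / (-0.0851348 − 0.2864968) = 2.8000000 − (-0.0085135)/(-0.3716317) = 2.7770916
F(2.7770916) = 0.0009689
x₃ = 2.7770916 − 0.0009689·(2.7770916 − 2.8000000) / (0.0009689 − (-0.0851348)) = 2.7770916 − (-0.0000222)/(0.0861037) = 2.7773494

2.77735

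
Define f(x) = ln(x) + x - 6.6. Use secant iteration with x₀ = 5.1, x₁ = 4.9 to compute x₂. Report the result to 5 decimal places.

4.99230

f(5.1) = 0.1292405, f(4.9) = -0.1107648
x₂ = 4.9000000 − (-0.1107648)·(4.9000000 − 5.1000000) / (-0.1107648 − 0.1292405) = 4.9000000 − (0.0221530)/(-0.2400053) = 4.9923019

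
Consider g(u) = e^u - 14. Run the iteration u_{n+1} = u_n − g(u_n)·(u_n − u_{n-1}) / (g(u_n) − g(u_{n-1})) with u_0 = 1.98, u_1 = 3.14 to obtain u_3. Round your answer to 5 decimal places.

g(1.98) = -6.7572570, g(3.14) = 9.1038669
u_2 = 3.1400000 − 9.1038669·(3.1400000 − 1.9800000) / (9.1038669 − (-6.7572570)) = 3.1400000 − (10.5604856)/(15.8611239) = 2.4741906
g(2.4741906) = -2.1279062
u_3 = 2.4741906 − (-2.1279062)·(2.4741906 − 3.1400000) / (-2.1279062 − 9.1038669) = 2.4741906 − (1.4167800)/(-11.2317730) = 2.6003310

2.60033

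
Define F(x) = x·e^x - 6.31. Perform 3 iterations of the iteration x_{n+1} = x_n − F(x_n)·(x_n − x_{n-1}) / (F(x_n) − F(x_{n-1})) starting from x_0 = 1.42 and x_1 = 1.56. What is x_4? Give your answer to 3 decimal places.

1.462

F(1.42) = -0.43529, F(1.56) = 1.11376
x_2 = 1.56000 − 1.11376·(1.56000 − 1.42000) / (1.11376 − (-0.43529)) = 1.56000 − (0.15593)/(1.54905) = 1.45934
F(1.45934) = -0.03028
x_3 = 1.45934 − (-0.03028)·(1.45934 − 1.56000) / (-0.03028 − 1.11376) = 1.45934 − (0.00305)/(-1.14404) = 1.46200
F(1.46200) = -0.00203
x_4 = 1.46200 − (-0.00203)·(1.46200 − 1.45934) / (-0.00203 − (-0.03028)) = 1.46200 − (-0.00001)/(0.02825) = 1.46220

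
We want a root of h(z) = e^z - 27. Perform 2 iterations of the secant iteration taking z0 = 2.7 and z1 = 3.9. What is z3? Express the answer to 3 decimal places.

h(2.7) = -12.12027, h(3.9) = 22.40245
z2 = 3.90000 − 22.40245·(3.90000 − 2.70000) / (22.40245 − (-12.12027)) = 3.90000 − (26.88294)/(34.52272) = 3.12130
h(3.12130) = -4.32423
z3 = 3.12130 − (-4.32423)·(3.12130 − 3.90000) / (-4.32423 − 22.40245) = 3.12130 − (3.36729)/(-26.72667) = 3.24729

3.247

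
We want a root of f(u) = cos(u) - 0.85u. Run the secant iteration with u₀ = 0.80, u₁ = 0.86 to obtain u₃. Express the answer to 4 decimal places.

0.8106

f(0.80) = 0.016707, f(0.86) = -0.078563
u₂ = 0.860000 − (-0.078563)·(0.860000 − 0.800000) / (-0.078563 − 0.016707) = 0.860000 − (-0.004714)/(-0.095269) = 0.810522
f(0.810522) = 0.000177
u₃ = 0.810522 − 0.000177·(0.810522 − 0.860000) / (0.000177 − (-0.078563)) = 0.810522 − (-0.000009)/(0.078739) = 0.810633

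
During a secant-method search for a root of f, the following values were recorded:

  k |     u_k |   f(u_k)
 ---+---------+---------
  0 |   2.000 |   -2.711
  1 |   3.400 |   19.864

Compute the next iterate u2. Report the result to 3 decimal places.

2.168

u2 = 3.400 − 19.864·(3.400 − 2.000) / (19.864 − (-2.711))
   = 3.400 − (27.80960)/(22.57500) = 2.16812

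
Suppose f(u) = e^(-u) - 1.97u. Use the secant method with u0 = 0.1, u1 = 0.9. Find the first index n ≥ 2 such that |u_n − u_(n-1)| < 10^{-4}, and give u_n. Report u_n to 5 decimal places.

f(0.1) = 0.7078374, f(0.9) = -1.3664303
u2 = 0.9000000 − (-1.3664303)·(0.8000000)/(-2.0742678) = 0.3729975;  |Δ| = 0.5270025
f(0.3729975) = -0.0461381
u3 = 0.3729975 − (-0.0461381)·(-0.5270025)/(1.3202922) = 0.3545812;  |Δ| = 0.0184163
f(0.3545812) = 0.0029422
u4 = 0.3545812 − 0.0029422·(-0.0184163)/(0.0490804) = 0.3556852;  |Δ| = 0.0011040
f(0.3556852) = -0.0000067
u5 = 0.3556852 − (-0.0000067)·(0.0011040)/(-0.0029489) = 0.3556827;  |Δ| = 0.0000025
|u5 − u4| = 0.0000025 < 10^{-4}

n = 5, u_n = 0.35568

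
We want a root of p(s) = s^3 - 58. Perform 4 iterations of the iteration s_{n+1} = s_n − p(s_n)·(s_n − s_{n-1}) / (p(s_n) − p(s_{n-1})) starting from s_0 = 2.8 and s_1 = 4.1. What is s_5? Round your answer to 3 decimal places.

3.871

p(2.8) = -36.04800, p(4.1) = 10.92100
s_2 = 4.10000 − 10.92100·(4.10000 − 2.80000) / (10.92100 − (-36.04800)) = 4.10000 − (14.19730)/(46.96900) = 3.79773
p(3.79773) = -3.22626
s_3 = 3.79773 − (-3.22626)·(3.79773 − 4.10000) / (-3.22626 − 10.92100) = 3.79773 − (0.97520)/(-14.14726) = 3.86666
p(3.86666) = -0.18922
s_4 = 3.86666 − (-0.18922)·(3.86666 − 3.79773) / (-0.18922 − (-3.22626)) = 3.86666 − (-0.01304)/(3.03704) = 3.87096
p(3.87096) = 0.00363
s_5 = 3.87096 − 0.00363·(3.87096 − 3.86666) / (0.00363 − (-0.18922)) = 3.87096 − (0.00002)/(0.19285) = 3.87088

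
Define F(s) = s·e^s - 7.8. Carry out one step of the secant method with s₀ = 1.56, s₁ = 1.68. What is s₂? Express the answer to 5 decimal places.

1.58839

F(1.56) = -0.3762389, F(1.68) = 1.2141340
s₂ = 1.6800000 − 1.2141340·(1.6800000 − 1.5600000) / (1.2141340 − (-0.3762389)) = 1.6800000 − (0.1456961)/(1.5903729) = 1.5883887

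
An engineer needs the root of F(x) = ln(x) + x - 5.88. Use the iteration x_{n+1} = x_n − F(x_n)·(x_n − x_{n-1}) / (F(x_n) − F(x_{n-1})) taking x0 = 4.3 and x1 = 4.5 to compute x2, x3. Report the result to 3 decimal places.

F(4.3) = -0.12138, F(4.5) = 0.12408
x2 = 4.50000 − 0.12408·(4.50000 − 4.30000) / (0.12408 − (-0.12138)) = 4.50000 − (0.02482)/(0.24546) = 4.39890
F(4.39890) = 0.00026
x3 = 4.39890 − 0.00026·(4.39890 − 4.50000) / (0.00026 − 0.12408) = 4.39890 − (-0.00003)/(-0.12382) = 4.39869

4.399, 4.399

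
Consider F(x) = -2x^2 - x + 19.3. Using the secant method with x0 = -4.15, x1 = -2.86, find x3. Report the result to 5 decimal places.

-3.37194

F(-4.15) = -10.9950000, F(-2.86) = 5.8008000
x2 = -2.8600000 − 5.8008000·(-2.8600000 − (-4.1500000)) / (5.8008000 − (-10.9950000)) = -2.8600000 − (7.4830320)/(16.7958000) = -3.3055300
F(-3.3055300) = 0.7524734
x3 = -3.3055300 − 0.7524734·(-3.3055300 − (-2.8600000)) / (0.7524734 − 5.8008000) = -3.3055300 − (-0.3352494)/(-5.0483266) = -3.3719380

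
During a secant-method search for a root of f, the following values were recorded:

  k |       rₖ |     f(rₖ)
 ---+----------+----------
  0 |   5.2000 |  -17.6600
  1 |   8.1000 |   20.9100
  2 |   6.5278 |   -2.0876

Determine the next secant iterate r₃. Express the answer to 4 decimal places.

r₃ = 6.5278 − (-2.0876)·(6.5278 − 8.1000) / (-2.0876 − 20.9100)
   = 6.5278 − (3.282125)/(-22.997600) = 6.670516

6.6705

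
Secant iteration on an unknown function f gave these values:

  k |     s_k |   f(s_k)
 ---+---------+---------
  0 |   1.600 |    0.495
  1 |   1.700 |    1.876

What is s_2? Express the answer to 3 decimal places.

1.564

s_2 = 1.700 − 1.876·(1.700 − 1.600) / (1.876 − 0.495)
   = 1.700 − (0.18760)/(1.38100) = 1.56416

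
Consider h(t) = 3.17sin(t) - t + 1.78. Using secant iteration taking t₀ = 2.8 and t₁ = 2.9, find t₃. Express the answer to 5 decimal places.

h(2.8) = 0.0419124, h(2.9) = -0.3615796
t₂ = 2.9000000 − (-0.3615796)·(2.9000000 − 2.8000000) / (-0.3615796 − 0.0419124) = 2.9000000 − (-0.0361580)/(-0.4034921) = 2.8103874
h(2.8103874) = 0.0004427
t₃ = 2.8103874 − 0.0004427·(2.8103874 − 2.9000000) / (0.0004427 − (-0.3615796)) = 2.8103874 − (-0.0000397)/(0.3620223) = 2.8104970

2.81050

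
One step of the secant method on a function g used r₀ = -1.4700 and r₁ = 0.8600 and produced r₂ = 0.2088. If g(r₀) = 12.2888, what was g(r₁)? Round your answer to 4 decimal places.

-4.7668

The secant line through (-1.4700, 12.2888) and (0.8600, g(r₁)) crosses zero at r₂ = 0.2088.
So (-1.4700, 12.2888), (0.8600, g(r₁)), (0.2088, 0) are collinear:
g(r₁) = 12.2888 · (0.8600 − 0.2088) / (-1.4700 − 0.2088) = 12.2888 · (0.651200)/(-1.678800) = -4.766778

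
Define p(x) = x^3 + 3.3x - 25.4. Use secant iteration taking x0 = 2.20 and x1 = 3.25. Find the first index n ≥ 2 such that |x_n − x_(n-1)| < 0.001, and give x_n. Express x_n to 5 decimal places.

p(2.20) = -7.4920000, p(3.25) = 19.6531250
x2 = 3.2500000 − 19.6531250·(1.0500000)/(27.1451250) = 2.4897979;  |Δ| = 0.7602021
p(2.4897979) = -1.7491769
x3 = 2.4897979 − (-1.7491769)·(-0.7602021)/(-21.4023019) = 2.5519280;  |Δ| = 0.0621301
p(2.5519280) = -0.3596230
x4 = 2.5519280 − (-0.3596230)·(0.0621301)/(1.3895539) = 2.5680076;  |Δ| = 0.0160796
p(2.5680076) = 0.0095698
x5 = 2.5680076 − 0.0095698·(0.0160796)/(0.3691928) = 2.5675908;  |Δ| = 0.0004168
|x5 − x4| = 0.0004168 < 0.001

n = 5, x_n = 2.56759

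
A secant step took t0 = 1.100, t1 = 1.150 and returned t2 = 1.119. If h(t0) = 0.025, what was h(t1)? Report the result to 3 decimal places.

-0.041

The secant line through (1.100, 0.025) and (1.150, h(t1)) crosses zero at t2 = 1.119.
So (1.100, 0.025), (1.150, h(t1)), (1.119, 0) are collinear:
h(t1) = 0.025 · (1.150 − 1.119) / (1.100 − 1.119) = 0.025 · (0.03100)/(-0.01900) = -0.04079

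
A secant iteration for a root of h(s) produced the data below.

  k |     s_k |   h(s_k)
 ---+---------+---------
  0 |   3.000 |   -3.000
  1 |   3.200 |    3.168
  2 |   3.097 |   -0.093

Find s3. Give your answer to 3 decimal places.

3.100

s3 = 3.097 − (-0.093)·(3.097 − 3.200) / (-0.093 − 3.168)
   = 3.097 − (0.00958)/(-3.26100) = 3.09994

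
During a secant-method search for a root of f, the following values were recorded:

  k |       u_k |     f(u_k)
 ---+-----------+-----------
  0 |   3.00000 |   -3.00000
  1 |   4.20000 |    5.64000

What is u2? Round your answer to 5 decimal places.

u2 = 4.20000 − 5.64000·(4.20000 − 3.00000) / (5.64000 − (-3.00000))
   = 4.20000 − (6.7680000)/(8.6400000) = 3.4166667

3.41667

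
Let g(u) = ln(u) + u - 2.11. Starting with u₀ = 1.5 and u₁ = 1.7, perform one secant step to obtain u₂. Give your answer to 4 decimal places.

1.6258

g(1.5) = -0.204535, g(1.7) = 0.120628
u₂ = 1.700000 − 0.120628·(1.700000 − 1.500000) / (0.120628 − (-0.204535)) = 1.700000 − (0.024126)/(0.325163) = 1.625804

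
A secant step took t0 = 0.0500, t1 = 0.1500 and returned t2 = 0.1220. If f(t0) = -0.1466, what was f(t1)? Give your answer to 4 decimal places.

The secant line through (0.0500, -0.1466) and (0.1500, f(t1)) crosses zero at t2 = 0.1220.
So (0.0500, -0.1466), (0.1500, f(t1)), (0.1220, 0) are collinear:
f(t1) = -0.1466 · (0.1500 − 0.1220) / (0.0500 − 0.1220) = -0.1466 · (0.028000)/(-0.072000) = 0.057011

0.0570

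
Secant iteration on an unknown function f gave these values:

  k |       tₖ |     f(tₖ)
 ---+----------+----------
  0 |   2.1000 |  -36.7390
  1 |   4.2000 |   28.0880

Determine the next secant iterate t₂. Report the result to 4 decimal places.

t₂ = 4.2000 − 28.0880·(4.2000 − 2.1000) / (28.0880 − (-36.7390))
   = 4.2000 − (58.984800)/(64.827000) = 3.290120

3.2901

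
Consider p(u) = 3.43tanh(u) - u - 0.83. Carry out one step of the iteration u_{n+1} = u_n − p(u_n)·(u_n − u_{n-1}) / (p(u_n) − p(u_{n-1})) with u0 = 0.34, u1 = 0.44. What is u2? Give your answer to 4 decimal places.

p(0.34) = -0.046753, p(0.44) = 0.148800
u2 = 0.440000 − 0.148800·(0.440000 − 0.340000) / (0.148800 − (-0.046753)) = 0.440000 − (0.014880)/(0.195553) = 0.363908

0.3639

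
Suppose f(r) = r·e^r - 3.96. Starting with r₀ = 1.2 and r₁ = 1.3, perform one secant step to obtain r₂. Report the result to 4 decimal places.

f(1.2) = 0.024140, f(1.3) = 0.810086
r₂ = 1.300000 − 0.810086·(1.300000 − 1.200000) / (0.810086 − 0.024140) = 1.300000 − (0.081009)/(0.785945) = 1.196929

1.1969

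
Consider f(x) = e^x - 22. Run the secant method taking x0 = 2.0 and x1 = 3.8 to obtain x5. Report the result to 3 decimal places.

3.089

f(2.0) = -14.61094, f(3.8) = 22.70118
x2 = 3.80000 − 22.70118·(3.80000 − 2.00000) / (22.70118 − (-14.61094)) = 3.80000 − (40.86213)/(37.31213) = 2.70486
f(2.70486) = -7.04783
x3 = 2.70486 − (-7.04783)·(2.70486 − 3.80000) / (-7.04783 − 22.70118) = 2.70486 − (7.71838)/(-29.74901) = 2.96431
f(2.96431) = -2.61874
x4 = 2.96431 − (-2.61874)·(2.96431 − 2.70486) / (-2.61874 − (-7.04783)) = 2.96431 − (-0.67943)/(4.42909) = 3.11771
f(3.11771) = 0.59455
x5 = 3.11771 − 0.59455·(3.11771 − 2.96431) / (0.59455 − (-2.61874)) = 3.11771 − (0.09121)/(3.21329) = 3.08932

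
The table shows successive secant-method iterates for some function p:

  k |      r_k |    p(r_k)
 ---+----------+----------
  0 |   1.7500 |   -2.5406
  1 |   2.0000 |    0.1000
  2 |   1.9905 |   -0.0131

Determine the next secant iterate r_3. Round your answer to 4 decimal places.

r_3 = 1.9905 − (-0.0131)·(1.9905 − 2.0000) / (-0.0131 − 0.1000)
   = 1.9905 − (0.000124)/(-0.113100) = 1.991600

1.9916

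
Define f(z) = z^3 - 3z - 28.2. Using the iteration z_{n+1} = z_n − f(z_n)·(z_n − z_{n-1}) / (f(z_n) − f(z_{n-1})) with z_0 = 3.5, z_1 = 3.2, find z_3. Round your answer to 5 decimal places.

3.37162

f(3.5) = 4.1750000, f(3.2) = -5.0320000
z_2 = 3.2000000 − (-5.0320000)·(3.2000000 − 3.5000000) / (-5.0320000 − 4.1750000) = 3.2000000 − (1.5096000)/(-9.2070000) = 3.3639622
f(3.3639622) = -0.2244772
z_3 = 3.3639622 − (-0.2244772)·(3.3639622 − 3.2000000) / (-0.2244772 − (-5.0320000)) = 3.3639622 − (-0.0368058)/(4.8075228) = 3.3716181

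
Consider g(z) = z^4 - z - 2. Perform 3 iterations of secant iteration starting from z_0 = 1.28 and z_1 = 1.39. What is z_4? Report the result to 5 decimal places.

1.35321

g(1.28) = -0.5956454, g(1.39) = 0.3430104
z_2 = 1.3900000 − 0.3430104·(1.3900000 − 1.2800000) / (0.3430104 − (-0.5956454)) = 1.3900000 − (0.0377311)/(0.9386558) = 1.3498030
g(1.3498030) = -0.0302351
z_3 = 1.3498030 − (-0.0302351)·(1.3498030 − 1.3900000) / (-0.0302351 − 0.3430104) = 1.3498030 − (0.0012154)/(-0.3732455) = 1.3530592
g(1.3530592) = -0.0013434
z_4 = 1.3530592 − (-0.0013434)·(1.3530592 − 1.3498030) / (-0.0013434 − (-0.0302351)) = 1.3530592 − (-0.0000044)/(0.0288917) = 1.3532106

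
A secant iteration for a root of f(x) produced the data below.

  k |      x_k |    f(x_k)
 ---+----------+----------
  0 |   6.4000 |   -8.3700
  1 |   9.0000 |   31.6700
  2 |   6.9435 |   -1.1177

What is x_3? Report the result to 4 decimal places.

x_3 = 6.9435 − (-1.1177)·(6.9435 − 9.0000) / (-1.1177 − 31.6700)
   = 6.9435 − (2.298550)/(-32.787700) = 7.013604

7.0136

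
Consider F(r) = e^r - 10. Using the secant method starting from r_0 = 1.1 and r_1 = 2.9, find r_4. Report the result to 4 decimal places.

2.3238

F(1.1) = -6.995834, F(2.9) = 8.174145
r_2 = 2.900000 − 8.174145·(2.900000 − 1.100000) / (8.174145 − (-6.995834)) = 2.900000 − (14.713462)/(15.169979) = 1.930093
F(1.930093) = -3.109846
r_3 = 1.930093 − (-3.109846)·(1.930093 − 2.900000) / (-3.109846 − 8.174145) = 1.930093 − (3.016259)/(-11.283991) = 2.197398
F(2.197398) = -0.998441
r_4 = 2.197398 − (-0.998441)·(2.197398 − 1.930093) / (-0.998441 − (-3.109846)) = 2.197398 − (-0.266888)/(2.111405) = 2.323801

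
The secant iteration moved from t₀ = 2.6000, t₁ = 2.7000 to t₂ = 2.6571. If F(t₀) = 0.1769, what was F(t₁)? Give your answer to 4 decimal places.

-0.1329

The secant line through (2.6000, 0.1769) and (2.7000, F(t₁)) crosses zero at t₂ = 2.6571.
So (2.6000, 0.1769), (2.7000, F(t₁)), (2.6571, 0) are collinear:
F(t₁) = 0.1769 · (2.7000 − 2.6571) / (2.6000 − 2.6571) = 0.1769 · (0.042900)/(-0.057100) = -0.132907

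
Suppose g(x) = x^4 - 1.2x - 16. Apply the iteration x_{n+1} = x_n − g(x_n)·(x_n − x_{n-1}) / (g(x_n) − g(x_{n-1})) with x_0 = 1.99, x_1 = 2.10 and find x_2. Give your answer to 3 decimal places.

2.072

g(1.99) = -2.70561, g(2.10) = 0.92810
x_2 = 2.10000 − 0.92810·(2.10000 − 1.99000) / (0.92810 − (-2.70561)) = 2.10000 − (0.10209)/(3.63371) = 2.07190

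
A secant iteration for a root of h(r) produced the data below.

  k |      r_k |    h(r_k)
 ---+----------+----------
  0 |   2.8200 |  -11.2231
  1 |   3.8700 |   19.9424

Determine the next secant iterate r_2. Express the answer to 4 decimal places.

r_2 = 3.8700 − 19.9424·(3.8700 − 2.8200) / (19.9424 − (-11.2231))
   = 3.8700 − (20.939520)/(31.165500) = 3.198119

3.1981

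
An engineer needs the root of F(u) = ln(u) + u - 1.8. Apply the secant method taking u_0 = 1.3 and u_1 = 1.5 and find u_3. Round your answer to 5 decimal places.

1.43725

F(1.3) = -0.2376357, F(1.5) = 0.1054651
u_2 = 1.5000000 − 0.1054651·(1.5000000 − 1.3000000) / (0.1054651 − (-0.2376357)) = 1.5000000 − (0.0210930)/(0.3431008) = 1.4385224
F(1.4385224) = 0.0021388
u_3 = 1.4385224 − 0.0021388·(1.4385224 − 1.5000000) / (0.0021388 − 0.1054651) = 1.4385224 − (-0.0001315)/(-0.1033263) = 1.4372498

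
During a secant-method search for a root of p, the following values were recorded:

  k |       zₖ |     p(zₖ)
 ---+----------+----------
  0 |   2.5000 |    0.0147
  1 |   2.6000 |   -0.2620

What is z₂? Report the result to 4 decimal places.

z₂ = 2.6000 − (-0.2620)·(2.6000 − 2.5000) / (-0.2620 − 0.0147)
   = 2.6000 − (-0.026200)/(-0.276700) = 2.505313

2.5053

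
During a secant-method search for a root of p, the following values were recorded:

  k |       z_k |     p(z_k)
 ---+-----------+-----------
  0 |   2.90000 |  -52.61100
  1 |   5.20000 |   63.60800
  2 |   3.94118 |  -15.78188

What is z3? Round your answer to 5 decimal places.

z3 = 3.94118 − (-15.78188)·(3.94118 − 5.20000) / (-15.78188 − 63.60800)
   = 3.94118 − (19.8665462)/(-79.3898800) = 4.1914203

4.19142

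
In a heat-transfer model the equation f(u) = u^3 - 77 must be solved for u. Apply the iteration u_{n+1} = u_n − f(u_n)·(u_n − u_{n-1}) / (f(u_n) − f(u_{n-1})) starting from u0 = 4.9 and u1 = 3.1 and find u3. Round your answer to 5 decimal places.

4.31797

f(4.9) = 40.6490000, f(3.1) = -47.2090000
u2 = 3.1000000 − (-47.2090000)·(3.1000000 − 4.9000000) / (-47.2090000 − 40.6490000) = 3.1000000 − (84.9762000)/(-87.8580000) = 4.0671993
f(4.0671993) = -9.7199390
u3 = 4.0671993 − (-9.7199390)·(4.0671993 − 3.1000000) / (-9.7199390 − (-47.2090000)) = 4.0671993 − (-9.4011186)/(37.4890610) = 4.3179690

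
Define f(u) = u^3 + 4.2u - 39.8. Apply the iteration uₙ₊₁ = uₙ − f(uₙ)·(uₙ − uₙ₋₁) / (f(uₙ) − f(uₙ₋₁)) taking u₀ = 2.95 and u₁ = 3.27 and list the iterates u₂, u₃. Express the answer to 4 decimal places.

3.0023, 3.0061

f(2.95) = -1.737625, f(3.27) = 8.899783
u₂ = 3.270000 − 8.899783·(3.270000 − 2.950000) / (8.899783 − (-1.737625)) = 3.270000 − (2.847931)/(10.637408) = 3.002272
f(3.002272) = -0.129063
u₃ = 3.002272 − (-0.129063)·(3.002272 − 3.270000) / (-0.129063 − 8.899783) = 3.002272 − (0.034554)/(-9.028846) = 3.006099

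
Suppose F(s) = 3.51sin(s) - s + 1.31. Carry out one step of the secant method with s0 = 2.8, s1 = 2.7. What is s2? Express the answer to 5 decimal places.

F(2.8) = -0.3141916, F(2.7) = 0.1101034
s2 = 2.7000000 − 0.1101034·(2.7000000 − 2.8000000) / (0.1101034 − (-0.3141916)) = 2.7000000 − (-0.0110103)/(0.4242950) = 2.7259497

2.72595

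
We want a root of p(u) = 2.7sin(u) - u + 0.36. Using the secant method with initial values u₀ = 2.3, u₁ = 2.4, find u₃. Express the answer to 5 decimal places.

2.32597

p(2.3) = 0.0734041, p(2.4) = -0.2162494
u₂ = 2.4000000 − (-0.2162494)·(2.4000000 − 2.3000000) / (-0.2162494 − 0.0734041) = 2.4000000 − (-0.0216249)/(-0.2896535) = 2.3253420
p(2.3253420) = 0.0018315
u₃ = 2.3253420 − 0.0018315·(2.3253420 − 2.4000000) / (0.0018315 − (-0.2162494)) = 2.3253420 − (-0.0001367)/(0.2180809) = 2.3259690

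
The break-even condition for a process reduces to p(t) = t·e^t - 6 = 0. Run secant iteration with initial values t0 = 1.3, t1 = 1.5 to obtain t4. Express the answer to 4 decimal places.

p(1.3) = -1.229914, p(1.5) = 0.722534
t2 = 1.500000 − 0.722534·(1.500000 − 1.300000) / (0.722534 − (-1.229914)) = 1.500000 − (0.144507)/(1.952448) = 1.425987
p(1.425987) = -0.065095
t3 = 1.425987 − (-0.065095)·(1.425987 − 1.500000) / (-0.065095 − 0.722534) = 1.425987 − (0.004818)/(-0.787629) = 1.432104
p(1.432104) = -0.003066
t4 = 1.432104 − (-0.003066)·(1.432104 − 1.425987) / (-0.003066 − (-0.065095)) = 1.432104 − (-0.000019)/(0.062029) = 1.432406

1.4324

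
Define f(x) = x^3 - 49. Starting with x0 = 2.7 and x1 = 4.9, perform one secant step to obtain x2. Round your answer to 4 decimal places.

f(2.7) = -29.317000, f(4.9) = 68.649000
x2 = 4.900000 − 68.649000·(4.900000 − 2.700000) / (68.649000 − (-29.317000)) = 4.900000 − (151.027800)/(97.966000) = 3.358365

3.3584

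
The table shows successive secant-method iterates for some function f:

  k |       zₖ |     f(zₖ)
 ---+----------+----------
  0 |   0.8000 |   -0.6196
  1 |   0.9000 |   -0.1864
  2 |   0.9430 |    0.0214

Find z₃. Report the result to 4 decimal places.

z₃ = 0.9430 − 0.0214·(0.9430 − 0.9000) / (0.0214 − (-0.1864))
   = 0.9430 − (0.000920)/(0.207800) = 0.938572

0.9386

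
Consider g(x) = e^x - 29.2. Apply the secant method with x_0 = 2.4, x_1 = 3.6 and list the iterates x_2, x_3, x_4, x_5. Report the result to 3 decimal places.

g(2.4) = -18.17682, g(3.6) = 7.39823
x_2 = 3.60000 − 7.39823·(3.60000 − 2.40000) / (7.39823 − (-18.17682)) = 3.60000 − (8.87788)/(25.57506) = 3.25287
g(3.25287) = -3.33555
x_3 = 3.25287 − (-3.33555)·(3.25287 − 3.60000) / (-3.33555 − 7.39823) = 3.25287 − (1.15787)/(-10.73378) = 3.36074
g(3.36074) = -0.38946
x_4 = 3.36074 − (-0.38946)·(3.36074 − 3.25287) / (-0.38946 − (-3.33555)) = 3.36074 − (-0.04201)/(2.94608) = 3.37500
g(3.37500) = 0.02433
x_5 = 3.37500 − 0.02433·(3.37500 − 3.36074) / (0.02433 − (-0.38946)) = 3.37500 − (0.00035)/(0.41379) = 3.37416

3.253, 3.361, 3.375, 3.374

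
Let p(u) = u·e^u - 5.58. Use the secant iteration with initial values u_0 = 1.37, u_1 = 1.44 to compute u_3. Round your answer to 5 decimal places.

1.38991

p(1.37) = -0.1885695, p(1.44) = 0.4978020
u_2 = 1.4400000 − 0.4978020·(1.4400000 − 1.3700000) / (0.4978020 − (-0.1885695)) = 1.4400000 − (0.0348461)/(0.6863715) = 1.3892314
p(1.3892314) = -0.0067297
u_3 = 1.3892314 − (-0.0067297)·(1.3892314 − 1.4400000) / (-0.0067297 − 0.4978020) = 1.3892314 − (0.0003417)/(-0.5045317) = 1.3899086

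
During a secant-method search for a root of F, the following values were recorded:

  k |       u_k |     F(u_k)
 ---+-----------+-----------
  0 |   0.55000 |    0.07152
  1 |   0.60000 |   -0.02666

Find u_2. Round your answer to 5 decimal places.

0.58642

u_2 = 0.60000 − (-0.02666)·(0.60000 − 0.55000) / (-0.02666 − 0.07152)
   = 0.60000 − (-0.0013330)/(-0.0981800) = 0.5864229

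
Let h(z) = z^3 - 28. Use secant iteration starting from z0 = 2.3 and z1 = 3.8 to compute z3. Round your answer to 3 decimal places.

h(2.3) = -15.83300, h(3.8) = 26.87200
z2 = 3.80000 − 26.87200·(3.80000 − 2.30000) / (26.87200 − (-15.83300)) = 3.80000 − (40.30800)/(42.70500) = 2.85613
h(2.85613) = -4.70120
z3 = 2.85613 − (-4.70120)·(2.85613 − 3.80000) / (-4.70120 − 26.87200) = 2.85613 − (4.43732)/(-31.57320) = 2.99667

2.997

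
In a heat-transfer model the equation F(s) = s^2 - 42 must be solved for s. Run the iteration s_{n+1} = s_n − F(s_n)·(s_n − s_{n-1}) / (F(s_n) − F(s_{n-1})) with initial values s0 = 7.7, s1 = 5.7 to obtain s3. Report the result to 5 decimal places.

F(7.7) = 17.2900000, F(5.7) = -9.5100000
s2 = 5.7000000 − (-9.5100000)·(5.7000000 − 7.7000000) / (-9.5100000 − 17.2900000) = 5.7000000 − (19.0200000)/(-26.8000000) = 6.4097015
F(6.4097015) = -0.9157268
s3 = 6.4097015 − (-0.9157268)·(6.4097015 − 5.7000000) / (-0.9157268 − (-9.5100000)) = 6.4097015 − (-0.6498927)/(8.5942732) = 6.4853208

6.48532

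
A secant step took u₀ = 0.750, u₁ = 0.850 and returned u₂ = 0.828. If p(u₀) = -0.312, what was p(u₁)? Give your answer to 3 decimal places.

The secant line through (0.750, -0.312) and (0.850, p(u₁)) crosses zero at u₂ = 0.828.
So (0.750, -0.312), (0.850, p(u₁)), (0.828, 0) are collinear:
p(u₁) = -0.312 · (0.850 − 0.828) / (0.750 − 0.828) = -0.312 · (0.02200)/(-0.07800) = 0.08800

0.088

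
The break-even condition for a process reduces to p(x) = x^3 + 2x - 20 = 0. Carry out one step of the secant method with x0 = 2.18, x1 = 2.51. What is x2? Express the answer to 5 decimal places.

2.46502

p(2.18) = -5.2797680, p(2.51) = 0.8332510
x2 = 2.5100000 − 0.8332510·(2.5100000 − 2.1800000) / (0.8332510 − (-5.2797680)) = 2.5100000 − (0.2749728)/(6.1130190) = 2.4650185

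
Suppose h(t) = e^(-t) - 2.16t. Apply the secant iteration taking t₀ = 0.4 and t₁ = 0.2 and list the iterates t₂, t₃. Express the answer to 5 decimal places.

0.33326, 0.33215

h(0.4) = -0.1936800, h(0.2) = 0.3867308
t₂ = 0.2000000 − 0.3867308·(0.2000000 − 0.4000000) / (0.3867308 − (-0.1936800)) = 0.2000000 − (-0.0773462)/(0.5804107) = 0.3332611
h(0.3332611) = -0.0032608
t₃ = 0.3332611 − (-0.0032608)·(0.3332611 − 0.2000000) / (-0.0032608 − 0.3867308) = 0.3332611 − (-0.0004345)/(-0.3899916) = 0.3321468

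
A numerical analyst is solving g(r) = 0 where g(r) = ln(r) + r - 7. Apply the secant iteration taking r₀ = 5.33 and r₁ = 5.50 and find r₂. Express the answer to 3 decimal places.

g(5.33) = 0.00335, g(5.50) = 0.20475
r₂ = 5.50000 − 0.20475·(5.50000 − 5.33000) / (0.20475 − 0.00335) = 5.50000 − (0.03481)/(0.20140) = 5.32717

5.327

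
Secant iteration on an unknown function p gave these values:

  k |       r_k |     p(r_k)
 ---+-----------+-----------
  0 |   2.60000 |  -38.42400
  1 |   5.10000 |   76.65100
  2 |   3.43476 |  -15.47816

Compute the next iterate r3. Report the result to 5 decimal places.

3.71453

r3 = 3.43476 − (-15.47816)·(3.43476 − 5.10000) / (-15.47816 − 76.65100)
   = 3.43476 − (25.7748512)/(-92.1291600) = 3.7145287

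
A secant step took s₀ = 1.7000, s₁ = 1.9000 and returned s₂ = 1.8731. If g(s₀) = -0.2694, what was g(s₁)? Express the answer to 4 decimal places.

The secant line through (1.7000, -0.2694) and (1.9000, g(s₁)) crosses zero at s₂ = 1.8731.
So (1.7000, -0.2694), (1.9000, g(s₁)), (1.8731, 0) are collinear:
g(s₁) = -0.2694 · (1.9000 − 1.8731) / (1.7000 − 1.8731) = -0.2694 · (0.026900)/(-0.173100) = 0.041865

0.0419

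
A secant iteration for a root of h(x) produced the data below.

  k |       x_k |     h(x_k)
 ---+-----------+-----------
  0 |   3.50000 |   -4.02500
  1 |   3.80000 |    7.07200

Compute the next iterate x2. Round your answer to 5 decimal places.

3.60881

x2 = 3.80000 − 7.07200·(3.80000 − 3.50000) / (7.07200 − (-4.02500))
   = 3.80000 − (2.1216000)/(11.0970000) = 3.6088132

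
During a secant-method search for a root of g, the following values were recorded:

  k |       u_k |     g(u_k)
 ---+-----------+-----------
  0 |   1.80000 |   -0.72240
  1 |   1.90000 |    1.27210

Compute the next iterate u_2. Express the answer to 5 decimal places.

1.83622

u_2 = 1.90000 − 1.27210·(1.90000 − 1.80000) / (1.27210 − (-0.72240))
   = 1.90000 − (0.1272100)/(1.9945000) = 1.8362196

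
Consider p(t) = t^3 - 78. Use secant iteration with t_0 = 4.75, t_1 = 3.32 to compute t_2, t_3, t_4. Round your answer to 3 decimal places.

p(4.75) = 29.17188, p(3.32) = -41.40563
t_2 = 3.32000 − (-41.40563)·(3.32000 − 4.75000) / (-41.40563 − 29.17188) = 3.32000 − (59.21005)/(-70.57751) = 4.15894
p(4.15894) = -6.06390
t_3 = 4.15894 − (-6.06390)·(4.15894 − 3.32000) / (-6.06390 − (-41.40563)) = 4.15894 − (-5.08723)/(35.34173) = 4.30288
p(4.30288) = 1.66689
t_4 = 4.30288 − 1.66689·(4.30288 − 4.15894) / (1.66689 − (-6.06390)) = 4.30288 − (0.23994)/(7.73079) = 4.27184

4.159, 4.303, 4.272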